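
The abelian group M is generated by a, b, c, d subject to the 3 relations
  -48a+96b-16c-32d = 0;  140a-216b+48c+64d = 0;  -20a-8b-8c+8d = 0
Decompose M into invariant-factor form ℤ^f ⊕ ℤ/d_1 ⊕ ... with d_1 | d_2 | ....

rank_ℚ(R)=3; free=4−3=1
SNF(R) diag = [4, 8, 16] → torsion [4, 8, 16]

Answer: M ≅ ℤ^1 ⊕ ℤ/4 ⊕ ℤ/8 ⊕ ℤ/16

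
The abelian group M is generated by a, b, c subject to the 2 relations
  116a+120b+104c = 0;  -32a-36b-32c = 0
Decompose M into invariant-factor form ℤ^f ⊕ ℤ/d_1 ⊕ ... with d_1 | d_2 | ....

rank_ℚ(R)=2; free=3−2=1
SNF(R) diag = [4, 12] → torsion [4, 12]

Answer: M ≅ ℤ^1 ⊕ ℤ/4 ⊕ ℤ/12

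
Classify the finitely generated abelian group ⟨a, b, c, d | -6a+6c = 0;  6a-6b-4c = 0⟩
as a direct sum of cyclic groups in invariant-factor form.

Answer: M ≅ ℤ^2 ⊕ ℤ/2 ⊕ ℤ/6

Derivation:
rank_ℚ(R)=2; free=4−2=2
SNF(R) diag = [2, 6] → torsion [2, 6]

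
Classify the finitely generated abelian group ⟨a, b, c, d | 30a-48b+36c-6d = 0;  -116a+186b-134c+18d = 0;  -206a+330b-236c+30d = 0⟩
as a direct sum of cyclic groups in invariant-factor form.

Answer: M ≅ ℤ^1 ⊕ ℤ/2 ⊕ ℤ/6 ⊕ ℤ/6

Derivation:
rank_ℚ(R)=3; free=4−3=1
SNF(R) diag = [2, 6, 6] → torsion [2, 6, 6]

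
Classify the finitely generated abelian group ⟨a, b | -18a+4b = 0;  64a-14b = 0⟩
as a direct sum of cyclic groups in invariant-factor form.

rank_ℚ(R)=2; free=2−2=0
SNF(R) diag = [2, 2] → torsion [2, 2]

Answer: M ≅ ℤ/2 ⊕ ℤ/2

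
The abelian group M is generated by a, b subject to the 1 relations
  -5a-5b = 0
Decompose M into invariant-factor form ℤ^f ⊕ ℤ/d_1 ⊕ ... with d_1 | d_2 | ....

Answer: M ≅ ℤ^1 ⊕ ℤ/5

Derivation:
rank_ℚ(R)=1; free=2−1=1
SNF(R) diag = [5] → torsion [5]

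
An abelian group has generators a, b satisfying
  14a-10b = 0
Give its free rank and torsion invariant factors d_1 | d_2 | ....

rank_ℚ(R)=1; free=2−1=1
SNF(R) diag = [2] → torsion [2]

Answer: M ≅ ℤ^1 ⊕ ℤ/2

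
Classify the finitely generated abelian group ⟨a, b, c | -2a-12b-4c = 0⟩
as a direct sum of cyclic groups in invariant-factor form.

rank_ℚ(R)=1; free=3−1=2
SNF(R) diag = [2] → torsion [2]

Answer: M ≅ ℤ^2 ⊕ ℤ/2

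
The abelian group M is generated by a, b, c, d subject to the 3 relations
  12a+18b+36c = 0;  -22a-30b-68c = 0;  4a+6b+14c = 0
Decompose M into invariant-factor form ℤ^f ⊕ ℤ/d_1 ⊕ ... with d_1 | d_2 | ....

Answer: M ≅ ℤ^1 ⊕ ℤ/2 ⊕ ℤ/6 ⊕ ℤ/6

Derivation:
rank_ℚ(R)=3; free=4−3=1
SNF(R) diag = [2, 6, 6] → torsion [2, 6, 6]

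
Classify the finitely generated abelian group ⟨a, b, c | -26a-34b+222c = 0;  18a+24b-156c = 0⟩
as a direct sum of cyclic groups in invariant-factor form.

Answer: M ≅ ℤ^1 ⊕ ℤ/2 ⊕ ℤ/6

Derivation:
rank_ℚ(R)=2; free=3−2=1
SNF(R) diag = [2, 6] → torsion [2, 6]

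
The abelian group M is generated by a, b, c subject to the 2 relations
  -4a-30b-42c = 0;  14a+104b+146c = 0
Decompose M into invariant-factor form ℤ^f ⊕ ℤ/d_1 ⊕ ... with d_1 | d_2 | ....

Answer: M ≅ ℤ^1 ⊕ ℤ/2 ⊕ ℤ/2

Derivation:
rank_ℚ(R)=2; free=3−2=1
SNF(R) diag = [2, 2] → torsion [2, 2]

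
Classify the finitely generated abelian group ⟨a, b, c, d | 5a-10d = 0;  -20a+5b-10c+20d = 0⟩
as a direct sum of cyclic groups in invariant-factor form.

Answer: M ≅ ℤ^2 ⊕ ℤ/5 ⊕ ℤ/5

Derivation:
rank_ℚ(R)=2; free=4−2=2
SNF(R) diag = [5, 5] → torsion [5, 5]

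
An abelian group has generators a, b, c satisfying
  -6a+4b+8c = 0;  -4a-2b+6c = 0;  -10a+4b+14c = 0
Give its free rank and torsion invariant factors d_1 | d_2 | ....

rank_ℚ(R)=3; free=3−3=0
SNF(R) diag = [2, 2, 2] → torsion [2, 2, 2]

Answer: M ≅ ℤ/2 ⊕ ℤ/2 ⊕ ℤ/2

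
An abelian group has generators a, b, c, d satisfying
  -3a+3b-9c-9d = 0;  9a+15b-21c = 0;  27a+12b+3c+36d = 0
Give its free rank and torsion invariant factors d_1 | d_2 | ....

Answer: M ≅ ℤ^1 ⊕ ℤ/3 ⊕ ℤ/3 ⊕ ℤ/9

Derivation:
rank_ℚ(R)=3; free=4−3=1
SNF(R) diag = [3, 3, 9] → torsion [3, 3, 9]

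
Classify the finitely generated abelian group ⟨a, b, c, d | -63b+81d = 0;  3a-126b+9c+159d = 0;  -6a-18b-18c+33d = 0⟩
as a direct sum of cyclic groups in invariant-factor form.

Answer: M ≅ ℤ^1 ⊕ ℤ/3 ⊕ ℤ/9 ⊕ ℤ/27

Derivation:
rank_ℚ(R)=3; free=4−3=1
SNF(R) diag = [3, 9, 27] → torsion [3, 9, 27]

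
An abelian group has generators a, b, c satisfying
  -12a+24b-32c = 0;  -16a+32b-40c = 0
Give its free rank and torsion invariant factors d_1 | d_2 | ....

Answer: M ≅ ℤ^1 ⊕ ℤ/4 ⊕ ℤ/8

Derivation:
rank_ℚ(R)=2; free=3−2=1
SNF(R) diag = [4, 8] → torsion [4, 8]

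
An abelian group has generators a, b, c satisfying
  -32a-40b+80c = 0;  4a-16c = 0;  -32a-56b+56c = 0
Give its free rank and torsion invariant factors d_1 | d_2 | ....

Answer: M ≅ ℤ/4 ⊕ ℤ/8 ⊕ ℤ/24

Derivation:
rank_ℚ(R)=3; free=3−3=0
SNF(R) diag = [4, 8, 24] → torsion [4, 8, 24]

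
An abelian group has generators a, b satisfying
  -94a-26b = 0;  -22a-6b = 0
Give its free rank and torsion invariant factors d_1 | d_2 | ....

rank_ℚ(R)=2; free=2−2=0
SNF(R) diag = [2, 4] → torsion [2, 4]

Answer: M ≅ ℤ/2 ⊕ ℤ/4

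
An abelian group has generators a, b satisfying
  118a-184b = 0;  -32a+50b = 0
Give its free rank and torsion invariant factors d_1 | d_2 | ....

rank_ℚ(R)=2; free=2−2=0
SNF(R) diag = [2, 6] → torsion [2, 6]

Answer: M ≅ ℤ/2 ⊕ ℤ/6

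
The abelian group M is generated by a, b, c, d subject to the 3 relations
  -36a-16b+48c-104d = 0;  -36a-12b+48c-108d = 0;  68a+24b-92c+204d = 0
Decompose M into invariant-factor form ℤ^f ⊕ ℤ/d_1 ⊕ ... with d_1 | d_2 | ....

rank_ℚ(R)=3; free=4−3=1
SNF(R) diag = [4, 4, 12] → torsion [4, 4, 12]

Answer: M ≅ ℤ^1 ⊕ ℤ/4 ⊕ ℤ/4 ⊕ ℤ/12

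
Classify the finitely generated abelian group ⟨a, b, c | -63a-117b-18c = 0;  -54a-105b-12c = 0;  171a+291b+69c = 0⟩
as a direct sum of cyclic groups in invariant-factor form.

Answer: M ≅ ℤ/3 ⊕ ℤ/9 ⊕ ℤ/9

Derivation:
rank_ℚ(R)=3; free=3−3=0
SNF(R) diag = [3, 9, 9] → torsion [3, 9, 9]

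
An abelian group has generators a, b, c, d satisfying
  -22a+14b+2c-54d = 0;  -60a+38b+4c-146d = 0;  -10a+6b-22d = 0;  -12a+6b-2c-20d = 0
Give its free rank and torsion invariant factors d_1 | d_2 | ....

rank_ℚ(R)=4; free=4−4=0
SNF(R) diag = [2, 2, 2, 2] → torsion [2, 2, 2, 2]

Answer: M ≅ ℤ/2 ⊕ ℤ/2 ⊕ ℤ/2 ⊕ ℤ/2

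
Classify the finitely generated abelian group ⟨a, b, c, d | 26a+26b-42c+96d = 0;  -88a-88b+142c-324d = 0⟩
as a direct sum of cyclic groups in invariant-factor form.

Answer: M ≅ ℤ^2 ⊕ ℤ/2 ⊕ ℤ/2

Derivation:
rank_ℚ(R)=2; free=4−2=2
SNF(R) diag = [2, 2] → torsion [2, 2]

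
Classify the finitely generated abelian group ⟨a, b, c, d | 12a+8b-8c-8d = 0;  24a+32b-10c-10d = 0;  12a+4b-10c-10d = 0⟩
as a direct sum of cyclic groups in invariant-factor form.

rank_ℚ(R)=3; free=4−3=1
SNF(R) diag = [2, 4, 12] → torsion [2, 4, 12]

Answer: M ≅ ℤ^1 ⊕ ℤ/2 ⊕ ℤ/4 ⊕ ℤ/12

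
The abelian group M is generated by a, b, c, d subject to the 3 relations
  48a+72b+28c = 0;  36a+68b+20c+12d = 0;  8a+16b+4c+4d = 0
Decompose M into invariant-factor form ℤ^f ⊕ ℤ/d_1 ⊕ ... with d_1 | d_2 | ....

rank_ℚ(R)=3; free=4−3=1
SNF(R) diag = [4, 4, 4] → torsion [4, 4, 4]

Answer: M ≅ ℤ^1 ⊕ ℤ/4 ⊕ ℤ/4 ⊕ ℤ/4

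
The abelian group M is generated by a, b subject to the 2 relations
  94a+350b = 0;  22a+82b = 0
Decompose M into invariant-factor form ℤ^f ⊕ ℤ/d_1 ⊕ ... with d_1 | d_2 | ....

Answer: M ≅ ℤ/2 ⊕ ℤ/4

Derivation:
rank_ℚ(R)=2; free=2−2=0
SNF(R) diag = [2, 4] → torsion [2, 4]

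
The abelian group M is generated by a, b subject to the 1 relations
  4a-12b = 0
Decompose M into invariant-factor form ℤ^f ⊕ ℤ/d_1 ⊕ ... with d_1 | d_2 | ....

rank_ℚ(R)=1; free=2−1=1
SNF(R) diag = [4] → torsion [4]

Answer: M ≅ ℤ^1 ⊕ ℤ/4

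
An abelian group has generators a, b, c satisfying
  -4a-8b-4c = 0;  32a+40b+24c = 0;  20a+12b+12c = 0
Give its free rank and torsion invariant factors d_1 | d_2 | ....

Answer: M ≅ ℤ/4 ⊕ ℤ/4 ⊕ ℤ/8

Derivation:
rank_ℚ(R)=3; free=3−3=0
SNF(R) diag = [4, 4, 8] → torsion [4, 4, 8]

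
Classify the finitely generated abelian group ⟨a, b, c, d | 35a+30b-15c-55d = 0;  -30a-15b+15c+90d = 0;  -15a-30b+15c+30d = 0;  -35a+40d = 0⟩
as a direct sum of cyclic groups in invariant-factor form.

rank_ℚ(R)=4; free=4−4=0
SNF(R) diag = [5, 15, 15, 15] → torsion [5, 15, 15, 15]

Answer: M ≅ ℤ/5 ⊕ ℤ/15 ⊕ ℤ/15 ⊕ ℤ/15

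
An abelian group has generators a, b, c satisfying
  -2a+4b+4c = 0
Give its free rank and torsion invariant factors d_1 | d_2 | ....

rank_ℚ(R)=1; free=3−1=2
SNF(R) diag = [2] → torsion [2]

Answer: M ≅ ℤ^2 ⊕ ℤ/2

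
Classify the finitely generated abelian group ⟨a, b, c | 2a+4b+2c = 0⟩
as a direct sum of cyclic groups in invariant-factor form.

Answer: M ≅ ℤ^2 ⊕ ℤ/2

Derivation:
rank_ℚ(R)=1; free=3−1=2
SNF(R) diag = [2] → torsion [2]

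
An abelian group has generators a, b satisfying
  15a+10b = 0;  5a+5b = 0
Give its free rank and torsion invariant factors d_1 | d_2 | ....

Answer: M ≅ ℤ/5 ⊕ ℤ/5

Derivation:
rank_ℚ(R)=2; free=2−2=0
SNF(R) diag = [5, 5] → torsion [5, 5]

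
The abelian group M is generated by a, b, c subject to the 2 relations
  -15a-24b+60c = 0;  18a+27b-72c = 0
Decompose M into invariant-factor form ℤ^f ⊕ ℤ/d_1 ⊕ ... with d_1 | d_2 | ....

rank_ℚ(R)=2; free=3−2=1
SNF(R) diag = [3, 9] → torsion [3, 9]

Answer: M ≅ ℤ^1 ⊕ ℤ/3 ⊕ ℤ/9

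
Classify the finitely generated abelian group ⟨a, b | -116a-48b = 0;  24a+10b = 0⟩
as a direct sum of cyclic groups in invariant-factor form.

rank_ℚ(R)=2; free=2−2=0
SNF(R) diag = [2, 4] → torsion [2, 4]

Answer: M ≅ ℤ/2 ⊕ ℤ/4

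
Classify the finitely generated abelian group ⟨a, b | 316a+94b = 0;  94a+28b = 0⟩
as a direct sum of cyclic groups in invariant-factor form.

rank_ℚ(R)=2; free=2−2=0
SNF(R) diag = [2, 6] → torsion [2, 6]

Answer: M ≅ ℤ/2 ⊕ ℤ/6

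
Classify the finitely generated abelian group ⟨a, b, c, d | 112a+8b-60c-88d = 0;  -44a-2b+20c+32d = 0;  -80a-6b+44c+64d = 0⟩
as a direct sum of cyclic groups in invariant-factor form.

rank_ℚ(R)=3; free=4−3=1
SNF(R) diag = [2, 4, 4] → torsion [2, 4, 4]

Answer: M ≅ ℤ^1 ⊕ ℤ/2 ⊕ ℤ/4 ⊕ ℤ/4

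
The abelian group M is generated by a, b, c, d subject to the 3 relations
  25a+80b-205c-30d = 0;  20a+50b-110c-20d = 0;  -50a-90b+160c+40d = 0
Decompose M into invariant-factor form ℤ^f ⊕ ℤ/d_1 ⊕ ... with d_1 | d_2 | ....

Answer: M ≅ ℤ^1 ⊕ ℤ/5 ⊕ ℤ/10 ⊕ ℤ/20

Derivation:
rank_ℚ(R)=3; free=4−3=1
SNF(R) diag = [5, 10, 20] → torsion [5, 10, 20]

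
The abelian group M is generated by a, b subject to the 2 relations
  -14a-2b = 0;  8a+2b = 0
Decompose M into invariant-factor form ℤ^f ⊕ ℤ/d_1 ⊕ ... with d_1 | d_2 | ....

rank_ℚ(R)=2; free=2−2=0
SNF(R) diag = [2, 6] → torsion [2, 6]

Answer: M ≅ ℤ/2 ⊕ ℤ/6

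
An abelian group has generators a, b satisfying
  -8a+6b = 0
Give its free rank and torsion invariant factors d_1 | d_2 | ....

Answer: M ≅ ℤ^1 ⊕ ℤ/2

Derivation:
rank_ℚ(R)=1; free=2−1=1
SNF(R) diag = [2] → torsion [2]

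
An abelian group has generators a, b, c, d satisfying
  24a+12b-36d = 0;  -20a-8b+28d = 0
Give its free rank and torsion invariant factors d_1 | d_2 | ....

rank_ℚ(R)=2; free=4−2=2
SNF(R) diag = [4, 12] → torsion [4, 12]

Answer: M ≅ ℤ^2 ⊕ ℤ/4 ⊕ ℤ/12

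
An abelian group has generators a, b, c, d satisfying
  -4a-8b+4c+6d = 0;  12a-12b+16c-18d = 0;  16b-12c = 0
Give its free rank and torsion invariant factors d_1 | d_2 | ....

rank_ℚ(R)=3; free=4−3=1
SNF(R) diag = [2, 4, 4] → torsion [2, 4, 4]

Answer: M ≅ ℤ^1 ⊕ ℤ/2 ⊕ ℤ/4 ⊕ ℤ/4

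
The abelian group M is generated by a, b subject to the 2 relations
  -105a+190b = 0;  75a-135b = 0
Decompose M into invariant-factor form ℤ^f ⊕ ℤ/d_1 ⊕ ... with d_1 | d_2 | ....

Answer: M ≅ ℤ/5 ⊕ ℤ/15

Derivation:
rank_ℚ(R)=2; free=2−2=0
SNF(R) diag = [5, 15] → torsion [5, 15]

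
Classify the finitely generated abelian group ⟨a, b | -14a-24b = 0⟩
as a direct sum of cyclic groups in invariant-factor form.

Answer: M ≅ ℤ^1 ⊕ ℤ/2

Derivation:
rank_ℚ(R)=1; free=2−1=1
SNF(R) diag = [2] → torsion [2]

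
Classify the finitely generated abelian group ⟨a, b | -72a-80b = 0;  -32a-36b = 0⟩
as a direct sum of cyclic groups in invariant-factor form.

rank_ℚ(R)=2; free=2−2=0
SNF(R) diag = [4, 8] → torsion [4, 8]

Answer: M ≅ ℤ/4 ⊕ ℤ/8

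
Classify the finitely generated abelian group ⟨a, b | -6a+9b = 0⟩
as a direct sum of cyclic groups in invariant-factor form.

rank_ℚ(R)=1; free=2−1=1
SNF(R) diag = [3] → torsion [3]

Answer: M ≅ ℤ^1 ⊕ ℤ/3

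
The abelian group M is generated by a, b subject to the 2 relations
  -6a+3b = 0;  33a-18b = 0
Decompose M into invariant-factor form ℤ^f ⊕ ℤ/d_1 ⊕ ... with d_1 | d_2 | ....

rank_ℚ(R)=2; free=2−2=0
SNF(R) diag = [3, 3] → torsion [3, 3]

Answer: M ≅ ℤ/3 ⊕ ℤ/3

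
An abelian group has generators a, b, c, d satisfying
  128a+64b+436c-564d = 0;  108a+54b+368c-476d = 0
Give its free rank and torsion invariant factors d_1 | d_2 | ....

rank_ℚ(R)=2; free=4−2=2
SNF(R) diag = [2, 4] → torsion [2, 4]

Answer: M ≅ ℤ^2 ⊕ ℤ/2 ⊕ ℤ/4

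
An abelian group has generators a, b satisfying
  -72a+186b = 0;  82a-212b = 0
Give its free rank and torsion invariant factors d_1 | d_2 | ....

rank_ℚ(R)=2; free=2−2=0
SNF(R) diag = [2, 6] → torsion [2, 6]

Answer: M ≅ ℤ/2 ⊕ ℤ/6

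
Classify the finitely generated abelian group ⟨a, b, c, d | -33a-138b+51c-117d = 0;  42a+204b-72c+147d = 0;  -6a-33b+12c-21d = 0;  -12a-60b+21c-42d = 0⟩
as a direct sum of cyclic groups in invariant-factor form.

rank_ℚ(R)=4; free=4−4=0
SNF(R) diag = [3, 3, 3, 3] → torsion [3, 3, 3, 3]

Answer: M ≅ ℤ/3 ⊕ ℤ/3 ⊕ ℤ/3 ⊕ ℤ/3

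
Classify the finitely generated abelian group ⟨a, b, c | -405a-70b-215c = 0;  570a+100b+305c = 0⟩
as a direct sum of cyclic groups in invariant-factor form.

Answer: M ≅ ℤ^1 ⊕ ℤ/5 ⊕ ℤ/15

Derivation:
rank_ℚ(R)=2; free=3−2=1
SNF(R) diag = [5, 15] → torsion [5, 15]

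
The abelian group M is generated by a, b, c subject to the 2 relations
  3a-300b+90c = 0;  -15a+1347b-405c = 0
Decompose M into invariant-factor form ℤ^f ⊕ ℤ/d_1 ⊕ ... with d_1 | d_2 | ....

Answer: M ≅ ℤ^1 ⊕ ℤ/3 ⊕ ℤ/9

Derivation:
rank_ℚ(R)=2; free=3−2=1
SNF(R) diag = [3, 9] → torsion [3, 9]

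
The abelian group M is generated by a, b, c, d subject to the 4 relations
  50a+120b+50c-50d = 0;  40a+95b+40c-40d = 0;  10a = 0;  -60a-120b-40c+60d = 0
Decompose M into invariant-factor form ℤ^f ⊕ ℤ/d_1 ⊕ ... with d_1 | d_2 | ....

rank_ℚ(R)=4; free=4−4=0
SNF(R) diag = [5, 10, 10, 20] → torsion [5, 10, 10, 20]

Answer: M ≅ ℤ/5 ⊕ ℤ/10 ⊕ ℤ/10 ⊕ ℤ/20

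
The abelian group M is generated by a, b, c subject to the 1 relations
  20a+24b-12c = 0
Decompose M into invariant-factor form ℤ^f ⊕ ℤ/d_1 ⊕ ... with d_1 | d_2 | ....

rank_ℚ(R)=1; free=3−1=2
SNF(R) diag = [4] → torsion [4]

Answer: M ≅ ℤ^2 ⊕ ℤ/4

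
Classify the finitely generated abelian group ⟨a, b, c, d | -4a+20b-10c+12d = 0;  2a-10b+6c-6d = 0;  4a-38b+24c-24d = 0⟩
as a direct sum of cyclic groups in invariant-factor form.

rank_ℚ(R)=3; free=4−3=1
SNF(R) diag = [2, 2, 6] → torsion [2, 2, 6]

Answer: M ≅ ℤ^1 ⊕ ℤ/2 ⊕ ℤ/2 ⊕ ℤ/6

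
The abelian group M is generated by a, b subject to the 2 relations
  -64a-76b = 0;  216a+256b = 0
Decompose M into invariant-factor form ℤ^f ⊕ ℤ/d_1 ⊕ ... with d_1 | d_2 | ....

Answer: M ≅ ℤ/4 ⊕ ℤ/8

Derivation:
rank_ℚ(R)=2; free=2−2=0
SNF(R) diag = [4, 8] → torsion [4, 8]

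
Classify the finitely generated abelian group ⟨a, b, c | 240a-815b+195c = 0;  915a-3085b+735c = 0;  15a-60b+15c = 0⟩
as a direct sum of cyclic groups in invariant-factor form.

Answer: M ≅ ℤ/5 ⊕ ℤ/15 ⊕ ℤ/45

Derivation:
rank_ℚ(R)=3; free=3−3=0
SNF(R) diag = [5, 15, 45] → torsion [5, 15, 45]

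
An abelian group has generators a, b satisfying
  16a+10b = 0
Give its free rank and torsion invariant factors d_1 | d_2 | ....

Answer: M ≅ ℤ^1 ⊕ ℤ/2

Derivation:
rank_ℚ(R)=1; free=2−1=1
SNF(R) diag = [2] → torsion [2]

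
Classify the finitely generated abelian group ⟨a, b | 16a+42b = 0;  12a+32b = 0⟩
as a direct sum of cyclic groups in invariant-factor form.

Answer: M ≅ ℤ/2 ⊕ ℤ/4

Derivation:
rank_ℚ(R)=2; free=2−2=0
SNF(R) diag = [2, 4] → torsion [2, 4]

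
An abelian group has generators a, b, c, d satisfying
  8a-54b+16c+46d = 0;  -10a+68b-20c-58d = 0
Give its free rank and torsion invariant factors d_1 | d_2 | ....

Answer: M ≅ ℤ^2 ⊕ ℤ/2 ⊕ ℤ/2

Derivation:
rank_ℚ(R)=2; free=4−2=2
SNF(R) diag = [2, 2] → torsion [2, 2]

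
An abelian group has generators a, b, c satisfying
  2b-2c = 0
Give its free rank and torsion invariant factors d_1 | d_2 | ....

Answer: M ≅ ℤ^2 ⊕ ℤ/2

Derivation:
rank_ℚ(R)=1; free=3−1=2
SNF(R) diag = [2] → torsion [2]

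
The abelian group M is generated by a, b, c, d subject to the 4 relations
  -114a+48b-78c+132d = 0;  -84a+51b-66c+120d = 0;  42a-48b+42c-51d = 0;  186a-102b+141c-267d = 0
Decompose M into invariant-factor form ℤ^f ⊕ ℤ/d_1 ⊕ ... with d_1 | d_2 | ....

Answer: M ≅ ℤ/3 ⊕ ℤ/9 ⊕ ℤ/27 ⊕ ℤ/54

Derivation:
rank_ℚ(R)=4; free=4−4=0
SNF(R) diag = [3, 9, 27, 54] → torsion [3, 9, 27, 54]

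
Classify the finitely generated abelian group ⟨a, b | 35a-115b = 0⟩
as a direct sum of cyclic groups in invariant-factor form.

Answer: M ≅ ℤ^1 ⊕ ℤ/5

Derivation:
rank_ℚ(R)=1; free=2−1=1
SNF(R) diag = [5] → torsion [5]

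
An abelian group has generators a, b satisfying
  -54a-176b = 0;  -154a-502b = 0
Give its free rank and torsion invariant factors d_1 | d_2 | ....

rank_ℚ(R)=2; free=2−2=0
SNF(R) diag = [2, 2] → torsion [2, 2]

Answer: M ≅ ℤ/2 ⊕ ℤ/2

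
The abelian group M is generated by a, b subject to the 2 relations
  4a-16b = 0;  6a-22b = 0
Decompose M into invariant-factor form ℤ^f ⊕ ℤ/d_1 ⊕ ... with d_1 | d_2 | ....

rank_ℚ(R)=2; free=2−2=0
SNF(R) diag = [2, 4] → torsion [2, 4]

Answer: M ≅ ℤ/2 ⊕ ℤ/4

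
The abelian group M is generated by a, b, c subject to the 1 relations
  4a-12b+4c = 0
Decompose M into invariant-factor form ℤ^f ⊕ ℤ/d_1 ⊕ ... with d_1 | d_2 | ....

Answer: M ≅ ℤ^2 ⊕ ℤ/4

Derivation:
rank_ℚ(R)=1; free=3−1=2
SNF(R) diag = [4] → torsion [4]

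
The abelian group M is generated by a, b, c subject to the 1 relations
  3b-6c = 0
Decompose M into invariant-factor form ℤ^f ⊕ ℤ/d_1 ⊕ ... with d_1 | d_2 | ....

Answer: M ≅ ℤ^2 ⊕ ℤ/3

Derivation:
rank_ℚ(R)=1; free=3−1=2
SNF(R) diag = [3] → torsion [3]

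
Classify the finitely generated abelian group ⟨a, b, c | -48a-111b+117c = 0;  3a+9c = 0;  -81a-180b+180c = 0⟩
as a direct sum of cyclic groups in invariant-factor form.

Answer: M ≅ ℤ/3 ⊕ ℤ/3 ⊕ ℤ/9

Derivation:
rank_ℚ(R)=3; free=3−3=0
SNF(R) diag = [3, 3, 9] → torsion [3, 3, 9]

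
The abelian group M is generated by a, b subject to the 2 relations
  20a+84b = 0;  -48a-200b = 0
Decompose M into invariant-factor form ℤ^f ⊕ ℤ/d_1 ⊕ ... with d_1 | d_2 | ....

rank_ℚ(R)=2; free=2−2=0
SNF(R) diag = [4, 8] → torsion [4, 8]

Answer: M ≅ ℤ/4 ⊕ ℤ/8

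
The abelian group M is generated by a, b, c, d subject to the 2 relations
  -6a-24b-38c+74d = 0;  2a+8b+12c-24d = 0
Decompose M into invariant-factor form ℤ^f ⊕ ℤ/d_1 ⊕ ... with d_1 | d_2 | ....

rank_ℚ(R)=2; free=4−2=2
SNF(R) diag = [2, 2] → torsion [2, 2]

Answer: M ≅ ℤ^2 ⊕ ℤ/2 ⊕ ℤ/2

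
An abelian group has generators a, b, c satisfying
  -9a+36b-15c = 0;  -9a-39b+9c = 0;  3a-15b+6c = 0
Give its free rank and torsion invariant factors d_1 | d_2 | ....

rank_ℚ(R)=3; free=3−3=0
SNF(R) diag = [3, 3, 3] → torsion [3, 3, 3]

Answer: M ≅ ℤ/3 ⊕ ℤ/3 ⊕ ℤ/3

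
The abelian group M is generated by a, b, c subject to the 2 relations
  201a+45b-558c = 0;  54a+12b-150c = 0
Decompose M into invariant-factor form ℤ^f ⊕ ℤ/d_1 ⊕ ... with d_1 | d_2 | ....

rank_ℚ(R)=2; free=3−2=1
SNF(R) diag = [3, 6] → torsion [3, 6]

Answer: M ≅ ℤ^1 ⊕ ℤ/3 ⊕ ℤ/6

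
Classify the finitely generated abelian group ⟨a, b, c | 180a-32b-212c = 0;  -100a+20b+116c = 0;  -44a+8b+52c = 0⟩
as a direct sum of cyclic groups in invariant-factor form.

rank_ℚ(R)=3; free=3−3=0
SNF(R) diag = [4, 4, 8] → torsion [4, 4, 8]

Answer: M ≅ ℤ/4 ⊕ ℤ/4 ⊕ ℤ/8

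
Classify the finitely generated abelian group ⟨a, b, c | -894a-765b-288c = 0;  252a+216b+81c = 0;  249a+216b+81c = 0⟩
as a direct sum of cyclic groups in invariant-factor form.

rank_ℚ(R)=3; free=3−3=0
SNF(R) diag = [3, 9, 27] → torsion [3, 9, 27]

Answer: M ≅ ℤ/3 ⊕ ℤ/9 ⊕ ℤ/27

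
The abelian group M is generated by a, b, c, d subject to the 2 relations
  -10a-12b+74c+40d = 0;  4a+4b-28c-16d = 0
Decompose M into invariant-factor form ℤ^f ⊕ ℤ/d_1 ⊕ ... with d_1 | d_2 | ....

rank_ℚ(R)=2; free=4−2=2
SNF(R) diag = [2, 4] → torsion [2, 4]

Answer: M ≅ ℤ^2 ⊕ ℤ/2 ⊕ ℤ/4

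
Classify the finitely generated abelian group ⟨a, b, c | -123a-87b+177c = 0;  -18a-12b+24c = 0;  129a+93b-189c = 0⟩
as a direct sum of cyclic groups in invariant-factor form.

rank_ℚ(R)=3; free=3−3=0
SNF(R) diag = [3, 6, 6] → torsion [3, 6, 6]

Answer: M ≅ ℤ/3 ⊕ ℤ/6 ⊕ ℤ/6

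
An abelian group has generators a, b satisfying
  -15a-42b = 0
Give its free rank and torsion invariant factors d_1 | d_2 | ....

Answer: M ≅ ℤ^1 ⊕ ℤ/3

Derivation:
rank_ℚ(R)=1; free=2−1=1
SNF(R) diag = [3] → torsion [3]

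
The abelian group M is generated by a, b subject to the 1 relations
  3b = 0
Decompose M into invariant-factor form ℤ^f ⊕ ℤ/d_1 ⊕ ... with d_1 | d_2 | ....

Answer: M ≅ ℤ^1 ⊕ ℤ/3

Derivation:
rank_ℚ(R)=1; free=2−1=1
SNF(R) diag = [3] → torsion [3]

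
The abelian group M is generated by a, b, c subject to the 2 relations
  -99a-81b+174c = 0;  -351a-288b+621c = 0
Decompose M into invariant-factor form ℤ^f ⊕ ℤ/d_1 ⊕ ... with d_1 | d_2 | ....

Answer: M ≅ ℤ^1 ⊕ ℤ/3 ⊕ ℤ/9

Derivation:
rank_ℚ(R)=2; free=3−2=1
SNF(R) diag = [3, 9] → torsion [3, 9]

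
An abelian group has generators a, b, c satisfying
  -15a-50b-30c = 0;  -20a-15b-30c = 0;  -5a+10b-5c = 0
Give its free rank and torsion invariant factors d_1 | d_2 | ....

Answer: M ≅ ℤ/5 ⊕ ℤ/5 ⊕ ℤ/5

Derivation:
rank_ℚ(R)=3; free=3−3=0
SNF(R) diag = [5, 5, 5] → torsion [5, 5, 5]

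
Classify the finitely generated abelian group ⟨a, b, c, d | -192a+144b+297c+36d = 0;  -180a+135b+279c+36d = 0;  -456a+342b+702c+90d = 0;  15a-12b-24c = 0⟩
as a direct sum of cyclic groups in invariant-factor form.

Answer: M ≅ ℤ/3 ⊕ ℤ/3 ⊕ ℤ/9 ⊕ ℤ/18

Derivation:
rank_ℚ(R)=4; free=4−4=0
SNF(R) diag = [3, 3, 9, 18] → torsion [3, 3, 9, 18]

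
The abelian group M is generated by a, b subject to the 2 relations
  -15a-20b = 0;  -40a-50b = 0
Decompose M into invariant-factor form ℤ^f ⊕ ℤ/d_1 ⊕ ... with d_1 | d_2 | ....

rank_ℚ(R)=2; free=2−2=0
SNF(R) diag = [5, 10] → torsion [5, 10]

Answer: M ≅ ℤ/5 ⊕ ℤ/10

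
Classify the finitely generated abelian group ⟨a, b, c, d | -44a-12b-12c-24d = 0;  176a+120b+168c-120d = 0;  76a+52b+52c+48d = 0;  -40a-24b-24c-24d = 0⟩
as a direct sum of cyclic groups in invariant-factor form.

Answer: M ≅ ℤ/4 ⊕ ℤ/8 ⊕ ℤ/24 ⊕ ℤ/48

Derivation:
rank_ℚ(R)=4; free=4−4=0
SNF(R) diag = [4, 8, 24, 48] → torsion [4, 8, 24, 48]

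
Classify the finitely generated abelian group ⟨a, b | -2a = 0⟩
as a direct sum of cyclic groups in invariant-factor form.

rank_ℚ(R)=1; free=2−1=1
SNF(R) diag = [2] → torsion [2]

Answer: M ≅ ℤ^1 ⊕ ℤ/2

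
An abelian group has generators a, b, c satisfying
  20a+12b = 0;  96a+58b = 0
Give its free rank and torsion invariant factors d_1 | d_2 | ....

rank_ℚ(R)=2; free=3−2=1
SNF(R) diag = [2, 4] → torsion [2, 4]

Answer: M ≅ ℤ^1 ⊕ ℤ/2 ⊕ ℤ/4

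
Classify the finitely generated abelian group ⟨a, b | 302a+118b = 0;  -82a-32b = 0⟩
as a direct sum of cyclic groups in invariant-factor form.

Answer: M ≅ ℤ/2 ⊕ ℤ/6

Derivation:
rank_ℚ(R)=2; free=2−2=0
SNF(R) diag = [2, 6] → torsion [2, 6]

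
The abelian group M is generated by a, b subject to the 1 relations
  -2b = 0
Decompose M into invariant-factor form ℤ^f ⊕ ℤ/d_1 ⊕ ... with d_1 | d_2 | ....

Answer: M ≅ ℤ^1 ⊕ ℤ/2

Derivation:
rank_ℚ(R)=1; free=2−1=1
SNF(R) diag = [2] → torsion [2]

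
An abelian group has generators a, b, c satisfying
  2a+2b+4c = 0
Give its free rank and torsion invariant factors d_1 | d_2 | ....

Answer: M ≅ ℤ^2 ⊕ ℤ/2

Derivation:
rank_ℚ(R)=1; free=3−1=2
SNF(R) diag = [2] → torsion [2]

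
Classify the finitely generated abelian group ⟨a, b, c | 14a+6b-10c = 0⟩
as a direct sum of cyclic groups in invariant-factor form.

rank_ℚ(R)=1; free=3−1=2
SNF(R) diag = [2] → torsion [2]

Answer: M ≅ ℤ^2 ⊕ ℤ/2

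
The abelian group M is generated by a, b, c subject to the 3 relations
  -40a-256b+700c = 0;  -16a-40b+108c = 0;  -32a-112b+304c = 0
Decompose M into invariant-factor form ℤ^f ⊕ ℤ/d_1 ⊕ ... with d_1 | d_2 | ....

rank_ℚ(R)=3; free=3−3=0
SNF(R) diag = [4, 8, 16] → torsion [4, 8, 16]

Answer: M ≅ ℤ/4 ⊕ ℤ/8 ⊕ ℤ/16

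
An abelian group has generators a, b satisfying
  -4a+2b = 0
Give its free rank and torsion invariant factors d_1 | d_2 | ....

rank_ℚ(R)=1; free=2−1=1
SNF(R) diag = [2] → torsion [2]

Answer: M ≅ ℤ^1 ⊕ ℤ/2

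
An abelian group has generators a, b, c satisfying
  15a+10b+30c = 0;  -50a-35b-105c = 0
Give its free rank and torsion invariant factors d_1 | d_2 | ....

rank_ℚ(R)=2; free=3−2=1
SNF(R) diag = [5, 5] → torsion [5, 5]

Answer: M ≅ ℤ^1 ⊕ ℤ/5 ⊕ ℤ/5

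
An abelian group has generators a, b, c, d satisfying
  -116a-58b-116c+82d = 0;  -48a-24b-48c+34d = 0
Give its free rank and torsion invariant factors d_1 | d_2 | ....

rank_ℚ(R)=2; free=4−2=2
SNF(R) diag = [2, 2] → torsion [2, 2]

Answer: M ≅ ℤ^2 ⊕ ℤ/2 ⊕ ℤ/2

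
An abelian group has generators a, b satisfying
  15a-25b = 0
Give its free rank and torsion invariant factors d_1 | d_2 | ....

rank_ℚ(R)=1; free=2−1=1
SNF(R) diag = [5] → torsion [5]

Answer: M ≅ ℤ^1 ⊕ ℤ/5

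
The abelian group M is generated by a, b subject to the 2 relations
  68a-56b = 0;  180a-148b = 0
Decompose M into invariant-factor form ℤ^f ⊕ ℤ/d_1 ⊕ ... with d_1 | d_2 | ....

rank_ℚ(R)=2; free=2−2=0
SNF(R) diag = [4, 4] → torsion [4, 4]

Answer: M ≅ ℤ/4 ⊕ ℤ/4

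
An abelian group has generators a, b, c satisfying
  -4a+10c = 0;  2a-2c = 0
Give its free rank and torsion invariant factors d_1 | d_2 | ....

rank_ℚ(R)=2; free=3−2=1
SNF(R) diag = [2, 6] → torsion [2, 6]

Answer: M ≅ ℤ^1 ⊕ ℤ/2 ⊕ ℤ/6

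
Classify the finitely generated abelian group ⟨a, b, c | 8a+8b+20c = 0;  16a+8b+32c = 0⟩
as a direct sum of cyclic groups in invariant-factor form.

Answer: M ≅ ℤ^1 ⊕ ℤ/4 ⊕ ℤ/8

Derivation:
rank_ℚ(R)=2; free=3−2=1
SNF(R) diag = [4, 8] → torsion [4, 8]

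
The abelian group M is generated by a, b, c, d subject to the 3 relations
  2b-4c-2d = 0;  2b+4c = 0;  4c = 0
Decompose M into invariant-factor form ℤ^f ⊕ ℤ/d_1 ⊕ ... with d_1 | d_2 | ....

Answer: M ≅ ℤ^1 ⊕ ℤ/2 ⊕ ℤ/2 ⊕ ℤ/4

Derivation:
rank_ℚ(R)=3; free=4−3=1
SNF(R) diag = [2, 2, 4] → torsion [2, 2, 4]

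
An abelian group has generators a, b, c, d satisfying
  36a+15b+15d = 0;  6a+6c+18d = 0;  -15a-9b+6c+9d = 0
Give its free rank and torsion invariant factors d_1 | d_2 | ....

rank_ℚ(R)=3; free=4−3=1
SNF(R) diag = [3, 3, 6] → torsion [3, 3, 6]

Answer: M ≅ ℤ^1 ⊕ ℤ/3 ⊕ ℤ/3 ⊕ ℤ/6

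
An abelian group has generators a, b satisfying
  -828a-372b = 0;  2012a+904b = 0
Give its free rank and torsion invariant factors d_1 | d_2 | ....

Answer: M ≅ ℤ/4 ⊕ ℤ/12

Derivation:
rank_ℚ(R)=2; free=2−2=0
SNF(R) diag = [4, 12] → torsion [4, 12]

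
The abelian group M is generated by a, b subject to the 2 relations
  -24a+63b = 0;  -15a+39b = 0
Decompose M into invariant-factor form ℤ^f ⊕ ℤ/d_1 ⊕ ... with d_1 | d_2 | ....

Answer: M ≅ ℤ/3 ⊕ ℤ/3

Derivation:
rank_ℚ(R)=2; free=2−2=0
SNF(R) diag = [3, 3] → torsion [3, 3]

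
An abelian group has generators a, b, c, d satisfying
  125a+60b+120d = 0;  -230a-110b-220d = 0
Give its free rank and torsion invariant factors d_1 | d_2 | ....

Answer: M ≅ ℤ^2 ⊕ ℤ/5 ⊕ ℤ/10

Derivation:
rank_ℚ(R)=2; free=4−2=2
SNF(R) diag = [5, 10] → torsion [5, 10]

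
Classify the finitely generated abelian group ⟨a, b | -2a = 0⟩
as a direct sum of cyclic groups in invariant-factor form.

Answer: M ≅ ℤ^1 ⊕ ℤ/2

Derivation:
rank_ℚ(R)=1; free=2−1=1
SNF(R) diag = [2] → torsion [2]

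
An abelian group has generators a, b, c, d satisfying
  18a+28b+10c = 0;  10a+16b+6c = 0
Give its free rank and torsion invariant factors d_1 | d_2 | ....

rank_ℚ(R)=2; free=4−2=2
SNF(R) diag = [2, 4] → torsion [2, 4]

Answer: M ≅ ℤ^2 ⊕ ℤ/2 ⊕ ℤ/4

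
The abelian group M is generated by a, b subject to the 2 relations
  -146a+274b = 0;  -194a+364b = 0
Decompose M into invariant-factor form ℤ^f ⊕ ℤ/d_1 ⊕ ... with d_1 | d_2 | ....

Answer: M ≅ ℤ/2 ⊕ ℤ/6

Derivation:
rank_ℚ(R)=2; free=2−2=0
SNF(R) diag = [2, 6] → torsion [2, 6]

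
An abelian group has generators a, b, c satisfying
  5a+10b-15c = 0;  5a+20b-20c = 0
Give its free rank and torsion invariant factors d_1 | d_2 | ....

rank_ℚ(R)=2; free=3−2=1
SNF(R) diag = [5, 5] → torsion [5, 5]

Answer: M ≅ ℤ^1 ⊕ ℤ/5 ⊕ ℤ/5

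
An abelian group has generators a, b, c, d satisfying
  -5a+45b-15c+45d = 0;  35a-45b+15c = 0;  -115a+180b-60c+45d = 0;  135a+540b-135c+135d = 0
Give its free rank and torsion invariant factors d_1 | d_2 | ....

rank_ℚ(R)=4; free=4−4=0
SNF(R) diag = [5, 15, 45, 135] → torsion [5, 15, 45, 135]

Answer: M ≅ ℤ/5 ⊕ ℤ/15 ⊕ ℤ/45 ⊕ ℤ/135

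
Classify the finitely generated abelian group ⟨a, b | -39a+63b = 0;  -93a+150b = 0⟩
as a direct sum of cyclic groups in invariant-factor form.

rank_ℚ(R)=2; free=2−2=0
SNF(R) diag = [3, 3] → torsion [3, 3]

Answer: M ≅ ℤ/3 ⊕ ℤ/3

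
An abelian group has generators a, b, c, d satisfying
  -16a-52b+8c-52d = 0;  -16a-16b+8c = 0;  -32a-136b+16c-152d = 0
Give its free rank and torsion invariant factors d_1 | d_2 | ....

Answer: M ≅ ℤ^1 ⊕ ℤ/4 ⊕ ℤ/8 ⊕ ℤ/16

Derivation:
rank_ℚ(R)=3; free=4−3=1
SNF(R) diag = [4, 8, 16] → torsion [4, 8, 16]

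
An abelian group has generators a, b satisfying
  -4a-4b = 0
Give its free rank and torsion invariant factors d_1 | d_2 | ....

rank_ℚ(R)=1; free=2−1=1
SNF(R) diag = [4] → torsion [4]

Answer: M ≅ ℤ^1 ⊕ ℤ/4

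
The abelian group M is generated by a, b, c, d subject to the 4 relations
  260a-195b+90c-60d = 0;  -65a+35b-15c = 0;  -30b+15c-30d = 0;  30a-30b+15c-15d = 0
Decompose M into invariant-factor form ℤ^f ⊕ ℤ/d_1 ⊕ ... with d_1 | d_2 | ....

rank_ℚ(R)=4; free=4−4=0
SNF(R) diag = [5, 5, 15, 15] → torsion [5, 5, 15, 15]

Answer: M ≅ ℤ/5 ⊕ ℤ/5 ⊕ ℤ/15 ⊕ ℤ/15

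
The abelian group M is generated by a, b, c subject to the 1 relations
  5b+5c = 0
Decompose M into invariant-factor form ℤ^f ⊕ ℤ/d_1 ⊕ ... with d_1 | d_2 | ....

rank_ℚ(R)=1; free=3−1=2
SNF(R) diag = [5] → torsion [5]

Answer: M ≅ ℤ^2 ⊕ ℤ/5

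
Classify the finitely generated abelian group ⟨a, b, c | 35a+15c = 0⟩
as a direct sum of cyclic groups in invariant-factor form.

Answer: M ≅ ℤ^2 ⊕ ℤ/5

Derivation:
rank_ℚ(R)=1; free=3−1=2
SNF(R) diag = [5] → torsion [5]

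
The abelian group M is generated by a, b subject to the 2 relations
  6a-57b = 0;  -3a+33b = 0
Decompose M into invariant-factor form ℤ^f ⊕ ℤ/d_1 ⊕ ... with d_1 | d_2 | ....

rank_ℚ(R)=2; free=2−2=0
SNF(R) diag = [3, 9] → torsion [3, 9]

Answer: M ≅ ℤ/3 ⊕ ℤ/9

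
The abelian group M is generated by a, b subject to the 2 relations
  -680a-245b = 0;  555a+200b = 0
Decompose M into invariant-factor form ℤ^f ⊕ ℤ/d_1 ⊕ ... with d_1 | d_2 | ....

Answer: M ≅ ℤ/5 ⊕ ℤ/5

Derivation:
rank_ℚ(R)=2; free=2−2=0
SNF(R) diag = [5, 5] → torsion [5, 5]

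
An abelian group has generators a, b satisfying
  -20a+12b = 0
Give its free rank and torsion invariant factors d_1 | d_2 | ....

rank_ℚ(R)=1; free=2−1=1
SNF(R) diag = [4] → torsion [4]

Answer: M ≅ ℤ^1 ⊕ ℤ/4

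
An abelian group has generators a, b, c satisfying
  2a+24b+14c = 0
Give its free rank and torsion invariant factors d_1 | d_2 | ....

Answer: M ≅ ℤ^2 ⊕ ℤ/2

Derivation:
rank_ℚ(R)=1; free=3−1=2
SNF(R) diag = [2] → torsion [2]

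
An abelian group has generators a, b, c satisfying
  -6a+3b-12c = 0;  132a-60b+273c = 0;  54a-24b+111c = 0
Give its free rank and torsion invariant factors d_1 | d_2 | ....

Answer: M ≅ ℤ/3 ⊕ ℤ/3 ⊕ ℤ/6

Derivation:
rank_ℚ(R)=3; free=3−3=0
SNF(R) diag = [3, 3, 6] → torsion [3, 3, 6]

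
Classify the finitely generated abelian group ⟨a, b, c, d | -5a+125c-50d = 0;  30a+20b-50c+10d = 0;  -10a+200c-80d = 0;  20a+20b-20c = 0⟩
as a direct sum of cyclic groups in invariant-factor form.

Answer: M ≅ ℤ/5 ⊕ ℤ/10 ⊕ ℤ/10 ⊕ ℤ/20

Derivation:
rank_ℚ(R)=4; free=4−4=0
SNF(R) diag = [5, 10, 10, 20] → torsion [5, 10, 10, 20]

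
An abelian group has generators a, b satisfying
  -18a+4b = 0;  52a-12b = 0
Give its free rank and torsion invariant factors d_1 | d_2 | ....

rank_ℚ(R)=2; free=2−2=0
SNF(R) diag = [2, 4] → torsion [2, 4]

Answer: M ≅ ℤ/2 ⊕ ℤ/4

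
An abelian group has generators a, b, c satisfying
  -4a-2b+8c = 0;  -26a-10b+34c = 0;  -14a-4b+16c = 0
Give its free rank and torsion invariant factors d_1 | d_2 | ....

rank_ℚ(R)=3; free=3−3=0
SNF(R) diag = [2, 6, 6] → torsion [2, 6, 6]

Answer: M ≅ ℤ/2 ⊕ ℤ/6 ⊕ ℤ/6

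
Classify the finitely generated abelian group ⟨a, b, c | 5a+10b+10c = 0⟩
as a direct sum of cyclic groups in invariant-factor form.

Answer: M ≅ ℤ^2 ⊕ ℤ/5

Derivation:
rank_ℚ(R)=1; free=3−1=2
SNF(R) diag = [5] → torsion [5]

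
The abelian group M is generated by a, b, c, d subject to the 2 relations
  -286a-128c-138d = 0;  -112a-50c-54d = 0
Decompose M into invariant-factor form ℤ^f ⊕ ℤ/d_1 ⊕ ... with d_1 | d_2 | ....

rank_ℚ(R)=2; free=4−2=2
SNF(R) diag = [2, 6] → torsion [2, 6]

Answer: M ≅ ℤ^2 ⊕ ℤ/2 ⊕ ℤ/6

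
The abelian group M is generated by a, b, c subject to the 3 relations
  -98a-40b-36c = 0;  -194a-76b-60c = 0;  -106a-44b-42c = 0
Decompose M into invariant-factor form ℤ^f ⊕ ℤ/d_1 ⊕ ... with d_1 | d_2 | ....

rank_ℚ(R)=3; free=3−3=0
SNF(R) diag = [2, 6, 12] → torsion [2, 6, 12]

Answer: M ≅ ℤ/2 ⊕ ℤ/6 ⊕ ℤ/12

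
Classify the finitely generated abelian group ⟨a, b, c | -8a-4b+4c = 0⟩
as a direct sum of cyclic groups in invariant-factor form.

rank_ℚ(R)=1; free=3−1=2
SNF(R) diag = [4] → torsion [4]

Answer: M ≅ ℤ^2 ⊕ ℤ/4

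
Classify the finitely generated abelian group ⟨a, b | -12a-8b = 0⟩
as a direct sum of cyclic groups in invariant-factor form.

rank_ℚ(R)=1; free=2−1=1
SNF(R) diag = [4] → torsion [4]

Answer: M ≅ ℤ^1 ⊕ ℤ/4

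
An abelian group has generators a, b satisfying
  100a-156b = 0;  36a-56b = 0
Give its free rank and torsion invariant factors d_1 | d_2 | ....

Answer: M ≅ ℤ/4 ⊕ ℤ/4

Derivation:
rank_ℚ(R)=2; free=2−2=0
SNF(R) diag = [4, 4] → torsion [4, 4]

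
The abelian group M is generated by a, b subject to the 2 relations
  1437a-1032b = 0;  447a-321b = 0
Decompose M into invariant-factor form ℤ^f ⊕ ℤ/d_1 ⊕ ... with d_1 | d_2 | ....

Answer: M ≅ ℤ/3 ⊕ ℤ/9

Derivation:
rank_ℚ(R)=2; free=2−2=0
SNF(R) diag = [3, 9] → torsion [3, 9]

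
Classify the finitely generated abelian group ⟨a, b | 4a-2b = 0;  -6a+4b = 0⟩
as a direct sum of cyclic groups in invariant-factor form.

Answer: M ≅ ℤ/2 ⊕ ℤ/2

Derivation:
rank_ℚ(R)=2; free=2−2=0
SNF(R) diag = [2, 2] → torsion [2, 2]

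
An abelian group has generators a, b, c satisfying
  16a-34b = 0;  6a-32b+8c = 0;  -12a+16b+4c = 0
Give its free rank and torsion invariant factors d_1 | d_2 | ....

Answer: M ≅ ℤ/2 ⊕ ℤ/2 ⊕ ℤ/4

Derivation:
rank_ℚ(R)=3; free=3−3=0
SNF(R) diag = [2, 2, 4] → torsion [2, 2, 4]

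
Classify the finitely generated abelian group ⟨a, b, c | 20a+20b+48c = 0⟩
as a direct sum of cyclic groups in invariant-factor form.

rank_ℚ(R)=1; free=3−1=2
SNF(R) diag = [4] → torsion [4]

Answer: M ≅ ℤ^2 ⊕ ℤ/4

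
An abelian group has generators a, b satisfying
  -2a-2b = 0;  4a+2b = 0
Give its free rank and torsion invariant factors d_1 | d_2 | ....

rank_ℚ(R)=2; free=2−2=0
SNF(R) diag = [2, 2] → torsion [2, 2]

Answer: M ≅ ℤ/2 ⊕ ℤ/2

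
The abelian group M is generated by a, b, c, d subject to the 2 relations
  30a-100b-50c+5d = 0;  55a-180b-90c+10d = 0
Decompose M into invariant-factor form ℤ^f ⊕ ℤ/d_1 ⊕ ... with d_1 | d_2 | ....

Answer: M ≅ ℤ^2 ⊕ ℤ/5 ⊕ ℤ/5

Derivation:
rank_ℚ(R)=2; free=4−2=2
SNF(R) diag = [5, 5] → torsion [5, 5]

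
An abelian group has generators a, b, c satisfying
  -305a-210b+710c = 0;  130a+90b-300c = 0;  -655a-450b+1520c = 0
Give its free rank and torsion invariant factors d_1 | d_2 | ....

Answer: M ≅ ℤ/5 ⊕ ℤ/10 ⊕ ℤ/30

Derivation:
rank_ℚ(R)=3; free=3−3=0
SNF(R) diag = [5, 10, 30] → torsion [5, 10, 30]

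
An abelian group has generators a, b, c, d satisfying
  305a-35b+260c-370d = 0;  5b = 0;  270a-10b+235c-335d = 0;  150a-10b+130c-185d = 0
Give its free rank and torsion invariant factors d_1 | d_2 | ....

Answer: M ≅ ℤ/5 ⊕ ℤ/5 ⊕ ℤ/5 ⊕ ℤ/15

Derivation:
rank_ℚ(R)=4; free=4−4=0
SNF(R) diag = [5, 5, 5, 15] → torsion [5, 5, 5, 15]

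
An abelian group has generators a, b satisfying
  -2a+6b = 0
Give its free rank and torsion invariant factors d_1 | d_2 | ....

rank_ℚ(R)=1; free=2−1=1
SNF(R) diag = [2] → torsion [2]

Answer: M ≅ ℤ^1 ⊕ ℤ/2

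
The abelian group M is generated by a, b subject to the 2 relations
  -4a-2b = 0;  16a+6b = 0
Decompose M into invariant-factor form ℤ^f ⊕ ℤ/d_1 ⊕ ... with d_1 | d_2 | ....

Answer: M ≅ ℤ/2 ⊕ ℤ/4

Derivation:
rank_ℚ(R)=2; free=2−2=0
SNF(R) diag = [2, 4] → torsion [2, 4]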